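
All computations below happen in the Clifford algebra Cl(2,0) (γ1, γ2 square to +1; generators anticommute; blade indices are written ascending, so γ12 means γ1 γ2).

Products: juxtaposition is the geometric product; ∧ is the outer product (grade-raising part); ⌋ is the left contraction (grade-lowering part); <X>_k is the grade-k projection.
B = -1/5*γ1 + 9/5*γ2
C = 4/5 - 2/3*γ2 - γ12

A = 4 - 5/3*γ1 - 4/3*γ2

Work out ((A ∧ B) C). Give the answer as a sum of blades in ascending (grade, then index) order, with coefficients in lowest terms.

step 1: -4/5*γ1 + 36/5*γ2 - 49/15*γ12
step 2: -121/15 + 1966/225*γ1 + 164/25*γ2 - 52/25*γ12
Answer: -121/15 + 1966/225*γ1 + 164/25*γ2 - 52/25*γ12


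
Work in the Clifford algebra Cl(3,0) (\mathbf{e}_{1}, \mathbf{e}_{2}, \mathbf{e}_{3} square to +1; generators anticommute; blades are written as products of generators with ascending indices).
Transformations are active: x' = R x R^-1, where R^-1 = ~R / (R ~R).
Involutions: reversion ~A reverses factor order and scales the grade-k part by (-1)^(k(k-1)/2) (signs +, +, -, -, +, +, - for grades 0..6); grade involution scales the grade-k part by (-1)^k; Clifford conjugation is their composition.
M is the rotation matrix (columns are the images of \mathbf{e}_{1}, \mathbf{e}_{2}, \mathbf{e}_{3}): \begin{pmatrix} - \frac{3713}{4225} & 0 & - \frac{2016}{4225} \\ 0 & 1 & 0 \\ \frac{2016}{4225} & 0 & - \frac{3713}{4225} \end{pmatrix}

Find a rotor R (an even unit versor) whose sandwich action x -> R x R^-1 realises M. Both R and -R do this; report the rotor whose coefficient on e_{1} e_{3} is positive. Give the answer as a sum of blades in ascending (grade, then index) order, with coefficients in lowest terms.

Method: write R = a + b12*e_{1} e_{2} + b13*e_{1} e_{3} + b23*e_{2} e_{3} with a^2 + b12^2 + b13^2 + b23^2 = 1 (so R^-1 = ~R). Expanding the columns R e_j ~R gives tr M = 4a^2 - 1 and, from the antisymmetric part, M21 - M12 = -4a*b12, M13 - M31 = 4a*b13, M32 - M23 = -4a*b23.
Here tr M = -\frac{3201}{4225}, so a^2 = (1 + tr M)/4 = \frac{256}{4225} and a = ±\frac{16}{65}. Taking a = \frac{16}{65}: M21 - M12 = 0, M13 - M31 = -\frac{4032}{4225}, M32 - M23 = 0, giving b12 = 0, b13 = -\frac{63}{65}, b23 = 0, i.e. R = \frac{16}{65} - \frac{63}{65} e_{1} e_{3}.
Its e_{1} e_{3} coefficient is negative, so report the other preimage -R.
Answer: -\frac{16}{65} + \frac{63}{65} e_{1} e_{3}. Uniqueness: Spin(3) -> SO(3) maps R and -R to the same rotation of trace -\frac{3201}{4225}; fixing the sign of the e_{1} e_{3} coefficient removes the ambiguity.


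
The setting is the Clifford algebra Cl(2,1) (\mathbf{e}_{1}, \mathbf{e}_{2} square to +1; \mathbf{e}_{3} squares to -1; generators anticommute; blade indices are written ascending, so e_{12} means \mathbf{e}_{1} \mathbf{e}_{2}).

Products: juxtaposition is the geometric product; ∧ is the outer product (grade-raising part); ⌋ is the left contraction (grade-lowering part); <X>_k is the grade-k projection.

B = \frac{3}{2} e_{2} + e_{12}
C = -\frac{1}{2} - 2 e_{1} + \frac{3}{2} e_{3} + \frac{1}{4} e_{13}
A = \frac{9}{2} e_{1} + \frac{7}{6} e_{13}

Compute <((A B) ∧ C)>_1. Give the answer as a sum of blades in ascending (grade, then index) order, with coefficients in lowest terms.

step 1: \frac{9}{2} e_{2} + \frac{27}{4} e_{12} + \frac{7}{6} e_{23} - \frac{7}{4} e_{123}
step 2: -\frac{9}{4} e_{2} + \frac{45}{8} e_{12} + \frac{37}{6} e_{23} + \frac{181}{24} e_{123}
step 3: -\frac{9}{4} e_{2}
Answer: -\frac{9}{4} e_{2}


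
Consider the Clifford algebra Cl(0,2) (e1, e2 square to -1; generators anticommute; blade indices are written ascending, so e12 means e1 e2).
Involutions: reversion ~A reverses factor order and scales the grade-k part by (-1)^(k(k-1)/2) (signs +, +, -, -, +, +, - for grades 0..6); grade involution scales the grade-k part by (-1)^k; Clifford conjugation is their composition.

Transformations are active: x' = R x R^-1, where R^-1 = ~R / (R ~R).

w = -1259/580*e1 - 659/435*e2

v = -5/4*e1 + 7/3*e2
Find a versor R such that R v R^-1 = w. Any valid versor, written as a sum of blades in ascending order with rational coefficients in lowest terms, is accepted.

Why this works: both vectors square to -1009/144, so q(v) = q(w) and R = v + w = -496/145*e1 + 356/435*e2 carries v to w — its own direction survives, the complement (v - w)/2 flips.
Answer: -496/145*e1 + 356/435*e2


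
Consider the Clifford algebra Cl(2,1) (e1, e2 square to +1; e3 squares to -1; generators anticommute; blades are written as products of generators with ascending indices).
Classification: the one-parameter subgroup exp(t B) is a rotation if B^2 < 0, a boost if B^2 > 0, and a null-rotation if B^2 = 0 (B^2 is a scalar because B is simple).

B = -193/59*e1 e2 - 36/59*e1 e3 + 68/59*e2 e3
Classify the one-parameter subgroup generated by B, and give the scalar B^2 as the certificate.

B^2 term by term: the squares give (-193/59)^2*(e1 e2)^2 + (-36/59)^2*(e1 e3)^2 + (68/59)^2*(e2 e3)^2 = 37249/3481*(-1) + 1296/3481*(+1) + 4624/3481*(+1) = -9 (each basis 2-blade squares to minus the product of its generators' squares); cross terms between blades sharing an index anticommute and cancel. So B^2 = -9.
Answer: rotation, certificate B^2 = -9. The scalar -9 is the complete invariant here: its sign names the subgroup type.


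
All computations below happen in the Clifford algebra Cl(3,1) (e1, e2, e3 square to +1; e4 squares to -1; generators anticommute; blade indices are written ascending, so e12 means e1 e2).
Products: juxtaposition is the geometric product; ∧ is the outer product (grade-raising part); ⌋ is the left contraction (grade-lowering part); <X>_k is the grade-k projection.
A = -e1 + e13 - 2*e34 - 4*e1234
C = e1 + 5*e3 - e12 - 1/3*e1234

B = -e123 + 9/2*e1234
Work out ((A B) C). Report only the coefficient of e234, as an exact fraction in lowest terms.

step 1: 18 - e2 + 4*e4 - 9*e12 + e23 + 9/2*e24 - 2*e124 - 9/2*e234
step 2: -9 + 31/2*e1 + 14*e2 + 268/3*e3 - 2*e4 - 17*e12 + 5/2*e13 + 5/6*e14 - 5*e23 + 41/2*e24 - 23*e34 - 136/3*e123 + 1/2*e124 - 29/6*e134 - 45/2*e234 + 17/2*e1234
Answer: -45/2


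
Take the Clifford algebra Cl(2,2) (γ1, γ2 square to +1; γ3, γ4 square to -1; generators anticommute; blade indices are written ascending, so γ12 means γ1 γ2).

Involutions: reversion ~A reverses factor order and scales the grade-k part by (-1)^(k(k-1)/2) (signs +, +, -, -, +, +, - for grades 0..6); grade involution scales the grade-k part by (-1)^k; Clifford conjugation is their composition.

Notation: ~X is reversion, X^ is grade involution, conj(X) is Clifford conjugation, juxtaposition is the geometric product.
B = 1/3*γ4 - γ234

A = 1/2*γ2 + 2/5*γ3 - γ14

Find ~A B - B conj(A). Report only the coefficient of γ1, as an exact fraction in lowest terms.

first term: -1/3*γ1 - 7/30*γ24 - 11/30*γ34 + γ123
second term: 1/3*γ1 + 17/30*γ24 + 19/30*γ34 - γ123
Answer: -2/3


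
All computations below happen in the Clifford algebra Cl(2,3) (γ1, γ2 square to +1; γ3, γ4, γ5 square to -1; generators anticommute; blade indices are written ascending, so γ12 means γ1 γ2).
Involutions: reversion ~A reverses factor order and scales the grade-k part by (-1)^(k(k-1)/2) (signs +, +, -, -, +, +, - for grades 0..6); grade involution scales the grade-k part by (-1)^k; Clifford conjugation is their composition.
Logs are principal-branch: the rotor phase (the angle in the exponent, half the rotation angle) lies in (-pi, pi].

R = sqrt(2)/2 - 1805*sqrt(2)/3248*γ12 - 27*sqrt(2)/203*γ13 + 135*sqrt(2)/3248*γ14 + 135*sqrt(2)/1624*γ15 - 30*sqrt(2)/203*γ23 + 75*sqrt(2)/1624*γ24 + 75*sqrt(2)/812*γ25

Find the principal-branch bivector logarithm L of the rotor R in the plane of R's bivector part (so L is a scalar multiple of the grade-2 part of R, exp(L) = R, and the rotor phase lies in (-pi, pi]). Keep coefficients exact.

The scalar part of R is sqrt(2)/2, which fixes the principal-branch rotor phase; the unit plane is then the bivector part divided by the sine of that phase, and L is that plane scaled by the phase.
Concretely: cos(phase) = sqrt(2)/2 gives phase = ±pi/4, and since phase/sin(phase) is even the sign is immaterial: L = (phase/sin(phase)) * <R>_2 = (sqrt(2)*pi/4) * <R>_2.
Answer: -1805*pi/6496*γ12 - 27*pi/406*γ13 + 135*pi/6496*γ14 + 135*pi/3248*γ15 - 15*pi/203*γ23 + 75*pi/3248*γ24 + 75*pi/1624*γ25


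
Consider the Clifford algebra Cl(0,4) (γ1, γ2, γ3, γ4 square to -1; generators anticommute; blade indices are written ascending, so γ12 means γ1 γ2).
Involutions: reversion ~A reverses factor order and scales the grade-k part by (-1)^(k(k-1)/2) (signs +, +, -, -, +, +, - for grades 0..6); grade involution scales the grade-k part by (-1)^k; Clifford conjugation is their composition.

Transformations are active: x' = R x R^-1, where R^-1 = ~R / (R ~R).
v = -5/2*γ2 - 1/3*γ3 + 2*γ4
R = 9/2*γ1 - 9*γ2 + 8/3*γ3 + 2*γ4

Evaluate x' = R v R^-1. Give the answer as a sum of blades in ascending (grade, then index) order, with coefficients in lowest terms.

~R = 9/2*γ1 - 9*γ2 + 8/3*γ3 + 2*γ4, and R ~R = -4045/36, so R^-1 = ~R / (-4045/36).
R v = -461/18 - 45/4*γ12 - 3/2*γ13 + 9*γ14 + 29/3*γ23 - 13*γ24 + 6*γ34
Answer: 8298/4045*γ1 - 12967/8090*γ2 + 18797/12135*γ3 - 4402/4045*γ4


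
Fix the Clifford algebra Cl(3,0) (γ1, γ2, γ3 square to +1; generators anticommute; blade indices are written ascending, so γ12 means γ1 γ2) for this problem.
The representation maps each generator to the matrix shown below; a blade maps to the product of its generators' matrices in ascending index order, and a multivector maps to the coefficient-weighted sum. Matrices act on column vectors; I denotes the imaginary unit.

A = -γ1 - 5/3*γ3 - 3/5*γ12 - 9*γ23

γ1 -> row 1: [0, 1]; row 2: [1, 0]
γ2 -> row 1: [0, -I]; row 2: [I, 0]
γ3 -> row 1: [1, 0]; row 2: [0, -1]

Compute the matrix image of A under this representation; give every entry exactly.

Bivector images (products of the table entries): rho(γ12) = rho(γ1)rho(γ2) = row 1: [I, 0]; row 2: [0, -I]; rho(γ23) = rho(γ2)rho(γ3) = row 1: [0, I]; row 2: [I, 0].
M = (-1)*rho(γ1) + (-5/3)*rho(γ3) + (-3/5)*rho(γ12) + (-9)*rho(γ23), summed entrywise:
Answer: row 1: [-5/3 - 3*I/5, -1 - 9*I]; row 2: [-1 - 9*I, 5/3 + 3*I/5]


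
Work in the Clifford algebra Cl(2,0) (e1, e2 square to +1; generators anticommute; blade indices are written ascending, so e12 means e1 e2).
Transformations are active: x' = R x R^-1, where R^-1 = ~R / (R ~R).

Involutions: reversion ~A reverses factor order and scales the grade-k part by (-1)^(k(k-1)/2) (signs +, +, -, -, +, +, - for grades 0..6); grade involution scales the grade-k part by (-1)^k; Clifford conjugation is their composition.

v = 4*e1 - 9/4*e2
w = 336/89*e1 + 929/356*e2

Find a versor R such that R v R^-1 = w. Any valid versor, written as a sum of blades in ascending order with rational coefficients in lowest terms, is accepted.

Equal squares first: v^2 = w^2 = 337/16. Then v + w = 692/89*e1 + 32/89*e2 is a versor taking v to w, provided it is invertible.
Answer: 692/89*e1 + 32/89*e2


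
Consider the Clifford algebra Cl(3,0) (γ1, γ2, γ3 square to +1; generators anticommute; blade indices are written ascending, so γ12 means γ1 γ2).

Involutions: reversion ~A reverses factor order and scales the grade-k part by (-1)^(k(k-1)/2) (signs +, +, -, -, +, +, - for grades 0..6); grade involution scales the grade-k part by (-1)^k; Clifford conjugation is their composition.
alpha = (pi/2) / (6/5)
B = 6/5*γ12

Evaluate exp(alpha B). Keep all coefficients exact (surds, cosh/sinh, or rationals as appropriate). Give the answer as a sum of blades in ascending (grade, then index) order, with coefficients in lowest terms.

B^2 = (6/5)^2*(γ12)^2 = 36/25*(-1) = -36/25 (a basis 2-blade squares to minus the product of its generators' squares).
B^2 = -36/25 — a negative square means the series sums to a rotation: l = 6/5, alpha*l = pi/2, so exp(alpha B) = cos(pi/2) + (sin(pi/2)/(6/5))*B = 0 + (5/6)*B.
Answer: γ12


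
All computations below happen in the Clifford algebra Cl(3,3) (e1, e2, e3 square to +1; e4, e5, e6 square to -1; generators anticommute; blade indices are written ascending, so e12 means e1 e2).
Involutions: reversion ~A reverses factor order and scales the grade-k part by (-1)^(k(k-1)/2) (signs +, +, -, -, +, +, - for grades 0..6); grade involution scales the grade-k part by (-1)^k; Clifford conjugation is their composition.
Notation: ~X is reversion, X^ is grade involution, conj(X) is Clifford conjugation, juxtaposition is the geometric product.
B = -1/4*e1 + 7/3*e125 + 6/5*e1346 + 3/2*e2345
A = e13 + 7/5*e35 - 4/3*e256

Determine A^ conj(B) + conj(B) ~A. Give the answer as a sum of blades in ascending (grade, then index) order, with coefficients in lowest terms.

first term: -1/4*e3 - 28/9*e16 - 21/10*e24 - 6/5*e46 - 49/15*e123 + 7/20*e135 + 7/3*e235 + 2*e346 - 3/2*e1245 - 1/3*e1256 + 42/25*e1456 + 8/5*e12345
second term: -1/4*e3 + 28/9*e16 + 21/10*e24 + 6/5*e46 - 49/15*e123 - 7/20*e135 + 7/3*e235 + 2*e346 - 3/2*e1245 + 1/3*e1256 + 42/25*e1456 - 8/5*e12345
Answer: -1/2*e3 - 98/15*e123 + 14/3*e235 + 4*e346 - 3*e1245 + 84/25*e1456


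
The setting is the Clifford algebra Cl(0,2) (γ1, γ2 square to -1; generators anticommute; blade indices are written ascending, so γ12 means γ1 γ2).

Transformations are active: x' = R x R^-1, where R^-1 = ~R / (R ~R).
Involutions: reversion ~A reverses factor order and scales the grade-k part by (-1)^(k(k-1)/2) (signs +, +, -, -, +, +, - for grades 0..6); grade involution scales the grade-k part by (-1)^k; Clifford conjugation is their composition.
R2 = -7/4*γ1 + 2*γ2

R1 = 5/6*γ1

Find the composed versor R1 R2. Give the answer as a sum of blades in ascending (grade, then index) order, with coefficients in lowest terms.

Distribute over the terms of R1 (each basis-blade product reordered to ascending indices, repeated generators contracted through their squares):
(5/6*γ1) R2 = 35/24 + 5/3*γ12
Answer: 35/24 + 5/3*γ12


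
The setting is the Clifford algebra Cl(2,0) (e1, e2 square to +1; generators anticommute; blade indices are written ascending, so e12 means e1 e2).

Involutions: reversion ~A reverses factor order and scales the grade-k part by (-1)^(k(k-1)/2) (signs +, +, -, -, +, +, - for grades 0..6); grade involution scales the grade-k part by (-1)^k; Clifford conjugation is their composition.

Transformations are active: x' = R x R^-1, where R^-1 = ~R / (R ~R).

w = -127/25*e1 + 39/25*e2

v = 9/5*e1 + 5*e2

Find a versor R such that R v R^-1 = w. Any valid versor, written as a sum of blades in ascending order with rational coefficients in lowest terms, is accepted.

Why this works: both vectors square to 706/25, so q(v) = q(w) and R = v + w = -82/25*e1 + 164/25*e2 carries v to w — its own direction survives, the complement (v - w)/2 flips.
Answer: -82/25*e1 + 164/25*e2


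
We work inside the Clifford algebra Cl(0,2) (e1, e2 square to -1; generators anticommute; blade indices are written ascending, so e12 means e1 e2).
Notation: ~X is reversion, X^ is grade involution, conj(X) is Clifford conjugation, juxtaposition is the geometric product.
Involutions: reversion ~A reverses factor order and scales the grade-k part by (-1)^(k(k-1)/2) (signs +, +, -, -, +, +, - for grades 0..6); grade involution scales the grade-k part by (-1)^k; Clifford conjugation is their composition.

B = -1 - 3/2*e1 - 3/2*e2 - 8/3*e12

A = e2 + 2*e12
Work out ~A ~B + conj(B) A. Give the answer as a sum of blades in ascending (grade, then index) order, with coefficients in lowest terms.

first term: 41/6 - 1/3*e1 + 2*e2 + 7/2*e12
second term: -41/6 + 1/3*e1 - 4*e2 - 1/2*e12
Answer: -2*e2 + 3*e12


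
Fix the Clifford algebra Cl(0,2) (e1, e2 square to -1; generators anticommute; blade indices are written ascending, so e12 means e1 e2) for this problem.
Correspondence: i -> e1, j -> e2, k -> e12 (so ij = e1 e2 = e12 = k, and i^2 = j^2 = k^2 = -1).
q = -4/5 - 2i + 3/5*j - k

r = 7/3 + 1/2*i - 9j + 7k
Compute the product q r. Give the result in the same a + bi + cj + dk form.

In blades: q = -4/5 - 2*e1 + 3/5*e2 - e12, r = 7/3 + 1/2*e1 - 9*e2 + 7*e12.
Distribute q over r term by term (generator squares from the signature, products reordered to ascending indices): (-4/5)*r = -28/15 - 2/5*e1 + 36/5*e2 - 28/5*e12; (-2*e1)*r = 1 - 14/3*e1 + 14*e2 + 18*e12; (3/5*e2)*r = 27/5 + 21/5*e1 + 7/5*e2 - 3/10*e12; (-e12)*r = 7 - 9*e1 - 1/2*e2 - 7/3*e12.
Sum: 173/15 - 148/15*e1 + 221/10*e2 + 293/30*e12; translating back through the correspondence:
Answer: 173/15 - 148/15*i + 221/10*j + 293/30*k


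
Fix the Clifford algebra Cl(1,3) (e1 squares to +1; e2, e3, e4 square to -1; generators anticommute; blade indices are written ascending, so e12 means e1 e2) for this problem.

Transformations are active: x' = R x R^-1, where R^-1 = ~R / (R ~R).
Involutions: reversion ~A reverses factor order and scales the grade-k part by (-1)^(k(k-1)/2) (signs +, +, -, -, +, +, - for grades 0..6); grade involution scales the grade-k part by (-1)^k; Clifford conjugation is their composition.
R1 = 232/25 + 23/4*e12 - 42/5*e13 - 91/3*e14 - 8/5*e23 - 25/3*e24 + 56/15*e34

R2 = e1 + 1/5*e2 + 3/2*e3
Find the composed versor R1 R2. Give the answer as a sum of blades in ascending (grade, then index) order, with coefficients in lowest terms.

Distribute over the terms of R2 (each basis-blade product reordered to ascending indices, repeated generators contracted through their squares):
R1 (e1) = 232/25*e1 - 23/4*e2 + 42/5*e3 + 91/3*e4 - 8/5*e123 - 25/3*e124 + 56/15*e134
R1 (1/5*e2) = -23/20*e1 + 232/125*e2 - 8/25*e3 - 5/3*e4 + 42/25*e123 + 91/15*e124 + 56/75*e234
R1 (3/2*e3) = 63/5*e1 + 12/5*e2 + 348/25*e3 + 28/5*e4 + 69/8*e123 + 91/2*e134 + 25/2*e234
Summing the partial products and collecting blades:
Answer: 2073/100*e1 - 747/500*e2 + 22*e3 + 514/15*e4 + 1741/200*e123 - 34/15*e124 + 1477/30*e134 + 1987/150*e234


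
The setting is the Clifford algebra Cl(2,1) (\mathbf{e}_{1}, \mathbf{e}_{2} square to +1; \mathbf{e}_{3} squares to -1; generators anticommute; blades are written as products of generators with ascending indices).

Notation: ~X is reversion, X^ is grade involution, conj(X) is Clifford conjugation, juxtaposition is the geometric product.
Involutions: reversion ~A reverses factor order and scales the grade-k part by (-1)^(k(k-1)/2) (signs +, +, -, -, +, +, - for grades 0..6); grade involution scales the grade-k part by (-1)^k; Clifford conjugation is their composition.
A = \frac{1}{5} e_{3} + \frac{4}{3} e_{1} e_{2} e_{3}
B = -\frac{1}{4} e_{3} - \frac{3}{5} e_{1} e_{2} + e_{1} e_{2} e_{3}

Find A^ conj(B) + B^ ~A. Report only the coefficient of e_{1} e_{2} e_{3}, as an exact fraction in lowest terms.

first term: -\frac{77}{60} + \frac{4}{5} e_{3} + \frac{8}{15} e_{1} e_{2} - \frac{3}{25} e_{1} e_{2} e_{3}
second term: \frac{77}{60} - \frac{4}{5} e_{3} + \frac{8}{15} e_{1} e_{2} - \frac{3}{25} e_{1} e_{2} e_{3}
Answer: -\frac{6}{25}


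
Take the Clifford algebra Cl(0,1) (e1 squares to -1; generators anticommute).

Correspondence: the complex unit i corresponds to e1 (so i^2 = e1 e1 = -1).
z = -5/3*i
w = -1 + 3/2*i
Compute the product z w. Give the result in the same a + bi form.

In blades: z = -5/3*e1, w = -1 + 3/2*e1.
Distribute z over w term by term (generator squares from the signature, products reordered to ascending indices): (-5/3*e1)*w = 5/2 + 5/3*e1.
Sum: 5/2 + 5/3*e1; translating back through the correspondence:
Answer: 5/2 + 5/3*i


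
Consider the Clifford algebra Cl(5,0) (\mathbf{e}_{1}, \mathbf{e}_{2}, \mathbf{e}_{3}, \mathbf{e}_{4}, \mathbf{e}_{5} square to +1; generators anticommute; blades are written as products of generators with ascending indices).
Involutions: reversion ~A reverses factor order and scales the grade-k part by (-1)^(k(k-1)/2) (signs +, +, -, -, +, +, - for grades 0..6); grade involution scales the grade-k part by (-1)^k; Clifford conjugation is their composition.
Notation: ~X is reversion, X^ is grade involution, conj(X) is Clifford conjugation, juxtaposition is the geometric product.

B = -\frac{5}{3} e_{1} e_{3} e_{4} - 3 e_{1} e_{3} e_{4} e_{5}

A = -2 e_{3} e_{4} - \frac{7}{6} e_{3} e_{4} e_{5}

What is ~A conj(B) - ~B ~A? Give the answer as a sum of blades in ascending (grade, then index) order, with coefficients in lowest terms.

first term: -\frac{1}{6} e_{1} + \frac{73}{18} e_{1} e_{5}
second term: \frac{1}{6} e_{1} + \frac{73}{18} e_{1} e_{5}
Answer: -\frac{1}{3} e_{1}


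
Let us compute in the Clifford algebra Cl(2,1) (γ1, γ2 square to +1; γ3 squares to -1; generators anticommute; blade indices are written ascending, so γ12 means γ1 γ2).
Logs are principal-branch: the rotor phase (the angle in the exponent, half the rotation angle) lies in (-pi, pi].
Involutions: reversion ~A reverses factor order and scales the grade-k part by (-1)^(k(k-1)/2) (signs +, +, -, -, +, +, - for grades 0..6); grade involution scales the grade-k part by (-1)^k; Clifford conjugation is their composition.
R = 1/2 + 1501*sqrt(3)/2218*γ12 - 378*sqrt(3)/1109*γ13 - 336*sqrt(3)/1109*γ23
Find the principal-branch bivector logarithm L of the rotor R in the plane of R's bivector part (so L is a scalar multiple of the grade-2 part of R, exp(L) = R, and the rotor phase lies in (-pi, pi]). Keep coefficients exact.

The scalar part of R is 1/2, so the principal-branch rotor phase is pinned; divide the bivector part by its sine to get the unit plane — L is the phase times that plane.
Concretely: cos(phase) = 1/2 gives phase = ±pi/3, and since phase/sin(phase) is even the sign is immaterial: L = (phase/sin(phase)) * <R>_2 = (2*sqrt(3)*pi/9) * <R>_2.
Answer: 1501*pi/3327*γ12 - 252*pi/1109*γ13 - 224*pi/1109*γ23


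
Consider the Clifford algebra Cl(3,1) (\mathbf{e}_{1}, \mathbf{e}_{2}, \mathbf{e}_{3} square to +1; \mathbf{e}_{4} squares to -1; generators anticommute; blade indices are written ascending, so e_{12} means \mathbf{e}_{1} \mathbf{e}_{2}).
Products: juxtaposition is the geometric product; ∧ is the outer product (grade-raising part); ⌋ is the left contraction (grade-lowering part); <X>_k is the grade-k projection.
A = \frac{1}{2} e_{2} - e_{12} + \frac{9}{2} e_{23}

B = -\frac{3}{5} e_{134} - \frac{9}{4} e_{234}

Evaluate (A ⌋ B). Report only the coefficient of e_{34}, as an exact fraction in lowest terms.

step 1: \frac{81}{8} e_{4} - \frac{9}{8} e_{34}
Answer: -\frac{9}{8}


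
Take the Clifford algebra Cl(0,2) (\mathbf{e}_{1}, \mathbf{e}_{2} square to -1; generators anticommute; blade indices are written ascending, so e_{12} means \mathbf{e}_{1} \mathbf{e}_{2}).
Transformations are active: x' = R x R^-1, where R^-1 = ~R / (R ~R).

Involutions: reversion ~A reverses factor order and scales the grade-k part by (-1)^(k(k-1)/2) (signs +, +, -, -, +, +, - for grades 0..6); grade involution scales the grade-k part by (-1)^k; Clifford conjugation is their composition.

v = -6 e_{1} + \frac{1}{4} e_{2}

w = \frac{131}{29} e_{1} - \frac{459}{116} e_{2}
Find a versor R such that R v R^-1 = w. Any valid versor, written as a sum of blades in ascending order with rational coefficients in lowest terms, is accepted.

Construction: equal norms (both -\frac{577}{16}) license R = v + w = -\frac{43}{29} e_{1} - \frac{215}{58} e_{2} — nothing changes along that direction, while (v - w)/2 changes sign, so v maps onto w.
Answer: -\frac{43}{29} e_{1} - \frac{215}{58} e_{2}


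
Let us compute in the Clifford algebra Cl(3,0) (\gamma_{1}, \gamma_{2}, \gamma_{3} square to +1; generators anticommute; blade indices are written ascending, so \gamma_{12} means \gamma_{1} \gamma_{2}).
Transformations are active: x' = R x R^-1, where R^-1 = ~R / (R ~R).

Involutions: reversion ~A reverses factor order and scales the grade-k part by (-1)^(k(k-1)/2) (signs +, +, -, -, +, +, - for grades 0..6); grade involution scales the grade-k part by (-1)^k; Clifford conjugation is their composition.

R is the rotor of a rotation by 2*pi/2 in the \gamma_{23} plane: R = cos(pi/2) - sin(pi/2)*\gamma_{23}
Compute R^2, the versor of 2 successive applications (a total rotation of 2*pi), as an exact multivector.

Because a rotor carries half the rotation angle, composing 2 copies of this \gamma_{23}-plane rotor multiplies the phase: 2*(pi/2) = \pi, hence R^2 = cos(\pi) - sin(\pi)*\gamma_{23}.
cos(\pi) = -1 and sin(\pi) = 0, so R^2 = -1. The total rotation 2*pi is 1 full turn, so every vector returns to itself, yet the rotor is -1, on the OTHER sheet of the double cover (an odd number of 2*pi turns).
Answer: -1


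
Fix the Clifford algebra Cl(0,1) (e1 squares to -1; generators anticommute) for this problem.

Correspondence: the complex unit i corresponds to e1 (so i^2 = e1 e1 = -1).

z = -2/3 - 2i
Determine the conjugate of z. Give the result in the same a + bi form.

In blades: z = -2/3 - 2*e1.
Conjugation here is Clifford conjugation: the scalar is fixed and the grade-1 and grade-2 blades all flip sign, giving -2/3 + 2*e1; translating back:
Answer: -2/3 + 2i


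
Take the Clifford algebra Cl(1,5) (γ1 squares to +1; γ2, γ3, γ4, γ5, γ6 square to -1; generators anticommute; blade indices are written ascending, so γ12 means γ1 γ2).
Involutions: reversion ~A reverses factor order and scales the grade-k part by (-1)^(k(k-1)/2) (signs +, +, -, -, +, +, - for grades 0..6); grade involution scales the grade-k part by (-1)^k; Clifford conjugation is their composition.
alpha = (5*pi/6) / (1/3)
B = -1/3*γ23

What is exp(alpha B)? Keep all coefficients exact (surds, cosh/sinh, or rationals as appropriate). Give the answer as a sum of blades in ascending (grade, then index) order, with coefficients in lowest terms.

B^2 = (-1/3)^2*(γ23)^2 = 1/9*(-1) = -1/9 (a basis 2-blade squares to minus the product of its generators' squares).
B^2 = -1/9 — circular case — the even/odd split gives cos and sin: l = 1/3, alpha*l = 5*pi/6, so exp(alpha B) = cos(5*pi/6) + (sin(5*pi/6)/(1/3))*B = -sqrt(3)/2 + (3/2)*B.
Answer: -sqrt(3)/2 - 1/2*γ23


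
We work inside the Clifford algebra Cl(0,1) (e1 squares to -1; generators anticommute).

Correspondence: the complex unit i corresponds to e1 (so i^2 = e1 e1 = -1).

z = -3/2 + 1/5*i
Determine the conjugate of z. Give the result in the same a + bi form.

In blades: z = -3/2 + 1/5*e1.
Conjugation here is Clifford conjugation: the scalar is fixed and the grade-1 and grade-2 blades all flip sign, giving -3/2 - 1/5*e1; translating back:
Answer: -3/2 - 1/5*i


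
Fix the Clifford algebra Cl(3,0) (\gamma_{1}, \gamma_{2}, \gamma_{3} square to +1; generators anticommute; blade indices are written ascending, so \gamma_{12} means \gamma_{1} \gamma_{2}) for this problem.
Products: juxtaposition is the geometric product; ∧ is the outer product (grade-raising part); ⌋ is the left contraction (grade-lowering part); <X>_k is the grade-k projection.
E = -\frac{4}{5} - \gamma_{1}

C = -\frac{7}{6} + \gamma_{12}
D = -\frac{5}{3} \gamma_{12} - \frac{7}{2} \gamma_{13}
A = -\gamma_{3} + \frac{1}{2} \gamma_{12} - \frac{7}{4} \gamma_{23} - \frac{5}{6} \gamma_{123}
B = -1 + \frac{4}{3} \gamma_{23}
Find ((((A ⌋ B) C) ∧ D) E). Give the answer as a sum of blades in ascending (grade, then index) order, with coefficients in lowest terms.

step 1: \frac{7}{3} + \frac{4}{3} \gamma_{2}
step 2: -\frac{49}{18} - \frac{4}{3} \gamma_{1} - \frac{14}{9} \gamma_{2} + \frac{7}{3} \gamma_{12}
step 3: \frac{245}{54} \gamma_{12} + \frac{343}{36} \gamma_{13} - \frac{49}{9} \gamma_{123}
step 4: \frac{245}{54} \gamma_{2} + \frac{343}{36} \gamma_{3} - \frac{98}{27} \gamma_{12} - \frac{343}{45} \gamma_{13} + \frac{49}{9} \gamma_{23} + \frac{196}{45} \gamma_{123}
Answer: \frac{245}{54} \gamma_{2} + \frac{343}{36} \gamma_{3} - \frac{98}{27} \gamma_{12} - \frac{343}{45} \gamma_{13} + \frac{49}{9} \gamma_{23} + \frac{196}{45} \gamma_{123}


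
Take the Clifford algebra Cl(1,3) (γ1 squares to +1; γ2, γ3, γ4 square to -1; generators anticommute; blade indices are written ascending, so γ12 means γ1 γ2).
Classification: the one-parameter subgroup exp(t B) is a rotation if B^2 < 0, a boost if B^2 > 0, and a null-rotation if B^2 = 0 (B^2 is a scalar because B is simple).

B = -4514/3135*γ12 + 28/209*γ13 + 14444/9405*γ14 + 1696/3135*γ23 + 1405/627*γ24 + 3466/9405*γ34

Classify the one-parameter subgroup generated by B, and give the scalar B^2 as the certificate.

B^2 term by term: the squares give (-4514/3135)^2*(γ12)^2 + (28/209)^2*(γ13)^2 + (14444/9405)^2*(γ14)^2 + (1696/3135)^2*(γ23)^2 + (1405/627)^2*(γ24)^2 + (3466/9405)^2*(γ34)^2 = 20376196/9828225*(+1) + 784/43681*(+1) + 208629136/88454025*(+1) + 2876416/9828225*(-1) + 1974025/393129*(-1) + 12013156/88454025*(-1) = -1 (each basis 2-blade squares to minus the product of its generators' squares); cross terms between blades sharing an index anticommute and cancel; the commuting (index-disjoint) pairs give grade-4 terms 2*c*c'*(blade product), which cancel blade by blade — γ1234: -31291048/29484675 - 78680/131043 + 48994048/29484675 = 0 — confirming B is simple. So B^2 = -1.
Answer: rotation, certificate B^2 = -1. The class reads off the invariant scalar -1 directly.


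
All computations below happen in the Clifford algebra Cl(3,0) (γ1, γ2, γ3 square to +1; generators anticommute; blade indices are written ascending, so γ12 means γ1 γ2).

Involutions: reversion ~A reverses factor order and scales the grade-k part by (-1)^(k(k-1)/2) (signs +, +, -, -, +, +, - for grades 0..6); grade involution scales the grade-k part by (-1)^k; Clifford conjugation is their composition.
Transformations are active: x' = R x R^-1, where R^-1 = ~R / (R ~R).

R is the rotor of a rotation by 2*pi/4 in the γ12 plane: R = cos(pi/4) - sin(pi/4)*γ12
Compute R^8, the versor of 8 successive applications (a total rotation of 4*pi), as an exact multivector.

Half-angle bookkeeping: 8 applications in γ12 add up to rotor phase 8*pi/4 = 2*pi, so R^8 = cos(2*pi) - sin(2*pi)*γ12.
cos(2*pi) = 1 and sin(2*pi) = 0, so R^8 = 1. The total rotation 4*pi is 2 full turns, so every vector returns to itself, yet the rotor is +1, back on the identity sheet (an even number of 2*pi turns).
Answer: 1


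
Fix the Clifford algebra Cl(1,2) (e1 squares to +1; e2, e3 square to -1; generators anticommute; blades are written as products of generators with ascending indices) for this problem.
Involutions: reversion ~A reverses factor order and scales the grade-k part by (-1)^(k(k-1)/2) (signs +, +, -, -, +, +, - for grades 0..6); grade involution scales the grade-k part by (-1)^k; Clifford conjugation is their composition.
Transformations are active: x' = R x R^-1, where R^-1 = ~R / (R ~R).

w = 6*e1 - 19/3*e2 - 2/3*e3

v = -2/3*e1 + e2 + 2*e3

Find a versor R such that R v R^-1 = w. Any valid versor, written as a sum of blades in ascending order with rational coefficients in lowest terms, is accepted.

Key observation: q(v) = q(w) = -41/9 (sandwiches preserve the norm), so R = v + w = 16/3*e1 - 16/3*e2 + 4/3*e3 works whenever it is invertible — the component of v along it is kept and (v - w)/2 reverses, sending v to w.
Answer: 16/3*e1 - 16/3*e2 + 4/3*e3


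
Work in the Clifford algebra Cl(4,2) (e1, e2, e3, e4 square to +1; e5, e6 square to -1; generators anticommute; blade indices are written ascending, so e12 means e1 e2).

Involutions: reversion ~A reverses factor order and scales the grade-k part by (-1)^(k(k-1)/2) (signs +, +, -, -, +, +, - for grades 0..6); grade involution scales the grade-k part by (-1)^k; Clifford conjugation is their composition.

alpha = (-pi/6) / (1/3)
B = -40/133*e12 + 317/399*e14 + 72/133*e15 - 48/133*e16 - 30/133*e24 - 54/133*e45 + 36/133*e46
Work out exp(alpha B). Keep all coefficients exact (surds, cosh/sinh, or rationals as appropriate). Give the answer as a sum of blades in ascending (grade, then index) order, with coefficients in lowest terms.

B^2 term by term: the squares give (-40/133)^2*(e12)^2 + (317/399)^2*(e14)^2 + (72/133)^2*(e15)^2 + (-48/133)^2*(e16)^2 + (-30/133)^2*(e24)^2 + (-54/133)^2*(e45)^2 + (36/133)^2*(e46)^2 = 1600/17689*(-1) + 100489/159201*(-1) + 5184/17689*(+1) + 2304/17689*(+1) + 900/17689*(-1) + 2916/17689*(+1) + 1296/17689*(+1) = -1/9 (each basis 2-blade squares to minus the product of its generators' squares); cross terms between blades sharing an index anticommute and cancel; the commuting (index-disjoint) pairs give grade-4 terms 2*c*c'*(blade product), which cancel blade by blade — e1245: 4320/17689 - 4320/17689 = 0; e1246: -2880/17689 + 2880/17689 = 0; e1456: -5184/17689 + 5184/17689 = 0 — confirming B is simple. So B^2 = -1/9.
B^2 = -1/9 — the negative square puts this in the circular regime; l = 1/3, alpha*l = -pi/6, so exp(alpha B) = cos(-pi/6) + (sin(-pi/6)/(1/3))*B = sqrt(3)/2 + (-3/2)*B.
Answer: sqrt(3)/2 + 60/133*e12 - 317/266*e14 - 108/133*e15 + 72/133*e16 + 45/133*e24 + 81/133*e45 - 54/133*e46


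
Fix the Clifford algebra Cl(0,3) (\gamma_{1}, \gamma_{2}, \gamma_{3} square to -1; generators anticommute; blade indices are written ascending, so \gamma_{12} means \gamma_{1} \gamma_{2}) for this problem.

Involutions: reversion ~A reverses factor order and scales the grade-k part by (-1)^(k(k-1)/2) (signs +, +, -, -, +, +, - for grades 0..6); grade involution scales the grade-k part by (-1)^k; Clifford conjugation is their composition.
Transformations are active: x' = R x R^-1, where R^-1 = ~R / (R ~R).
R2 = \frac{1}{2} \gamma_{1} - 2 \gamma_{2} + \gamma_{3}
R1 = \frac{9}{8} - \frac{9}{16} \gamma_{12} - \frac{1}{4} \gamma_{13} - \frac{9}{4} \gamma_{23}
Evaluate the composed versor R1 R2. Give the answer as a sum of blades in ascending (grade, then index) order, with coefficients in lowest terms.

Distribute over the terms of R2 (each basis-blade product reordered to ascending indices, repeated generators contracted through their squares):
R1 (\frac{1}{2} \gamma_{1}) = \frac{9}{16} \gamma_{1} - \frac{9}{32} \gamma_{2} - \frac{1}{8} \gamma_{3} - \frac{9}{8} \gamma_{123}
R1 (-2 \gamma_{2}) = -\frac{9}{8} \gamma_{1} - \frac{9}{4} \gamma_{2} + \frac{9}{2} \gamma_{3} - \frac{1}{2} \gamma_{123}
R1 (\gamma_{3}) = \frac{1}{4} \gamma_{1} + \frac{9}{4} \gamma_{2} + \frac{9}{8} \gamma_{3} - \frac{9}{16} \gamma_{123}
Summing the partial products and collecting blades:
Answer: -\frac{5}{16} \gamma_{1} - \frac{9}{32} \gamma_{2} + \frac{11}{2} \gamma_{3} - \frac{35}{16} \gamma_{123}


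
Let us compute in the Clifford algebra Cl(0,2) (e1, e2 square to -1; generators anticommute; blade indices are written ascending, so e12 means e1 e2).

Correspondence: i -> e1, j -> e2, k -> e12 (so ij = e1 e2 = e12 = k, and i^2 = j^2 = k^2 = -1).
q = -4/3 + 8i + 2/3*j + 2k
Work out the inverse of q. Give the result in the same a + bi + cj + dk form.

In blades: q = -4/3 + 8*e1 + 2/3*e2 + 2*e12.
With qbar = -4/3 - 8*e1 - 2/3*e2 - 2*e12 (scalar fixed, mapped units negated), q qbar = 632/9 (the sum of squared coefficients), so q^-1 = qbar / (632/9) = -3/158 - 9/79*e1 - 3/316*e2 - 9/316*e12; translating back:
Answer: -3/158 - 9/79*i - 3/316*j - 9/316*k


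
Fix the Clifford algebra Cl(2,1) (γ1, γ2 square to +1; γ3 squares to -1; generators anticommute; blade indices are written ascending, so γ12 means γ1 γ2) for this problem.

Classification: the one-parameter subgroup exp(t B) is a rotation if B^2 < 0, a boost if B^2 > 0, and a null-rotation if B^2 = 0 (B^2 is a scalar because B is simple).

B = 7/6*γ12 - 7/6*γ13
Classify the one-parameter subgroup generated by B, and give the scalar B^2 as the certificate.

B^2 term by term: the squares give (7/6)^2*(γ12)^2 + (-7/6)^2*(γ13)^2 = 49/36*(-1) + 49/36*(+1) = 0 (each basis 2-blade squares to minus the product of its generators' squares); cross terms between blades sharing an index anticommute and cancel. So B^2 = 0.
Answer: null-rotation, certificate B^2 = 0. B^2 = 0 is basis-independent, so its sign is the whole story.


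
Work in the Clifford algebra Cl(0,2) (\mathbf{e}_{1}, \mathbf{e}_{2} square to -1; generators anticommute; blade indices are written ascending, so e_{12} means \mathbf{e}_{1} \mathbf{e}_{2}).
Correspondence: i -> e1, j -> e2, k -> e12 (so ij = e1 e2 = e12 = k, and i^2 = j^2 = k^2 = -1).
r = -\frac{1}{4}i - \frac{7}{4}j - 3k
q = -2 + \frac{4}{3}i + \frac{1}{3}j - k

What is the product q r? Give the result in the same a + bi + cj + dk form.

In blades: q = -2 + \frac{4}{3} e_{1} + \frac{1}{3} e_{2} - e_{12}, r = -\frac{1}{4} e_{1} - \frac{7}{4} e_{2} - 3 e_{12}.
Distribute q over r term by term (generator squares from the signature, products reordered to ascending indices): (-2)*r = \frac{1}{2} e_{1} + \frac{7}{2} e_{2} + 6 e_{12}; (\frac{4}{3} e_{1})*r = \frac{1}{3} + 4 e_{2} - \frac{7}{3} e_{12}; (\frac{1}{3} e_{2})*r = \frac{7}{12} - e_{1} + \frac{1}{12} e_{12}; (-e_{12})*r = -3 - \frac{7}{4} e_{1} + \frac{1}{4} e_{2}.
Sum: -\frac{25}{12} - \frac{9}{4} e_{1} + \frac{31}{4} e_{2} + \frac{15}{4} e_{12}; translating back through the correspondence:
Answer: -\frac{25}{12} - \frac{9}{4}i + \frac{31}{4}j + \frac{15}{4}k


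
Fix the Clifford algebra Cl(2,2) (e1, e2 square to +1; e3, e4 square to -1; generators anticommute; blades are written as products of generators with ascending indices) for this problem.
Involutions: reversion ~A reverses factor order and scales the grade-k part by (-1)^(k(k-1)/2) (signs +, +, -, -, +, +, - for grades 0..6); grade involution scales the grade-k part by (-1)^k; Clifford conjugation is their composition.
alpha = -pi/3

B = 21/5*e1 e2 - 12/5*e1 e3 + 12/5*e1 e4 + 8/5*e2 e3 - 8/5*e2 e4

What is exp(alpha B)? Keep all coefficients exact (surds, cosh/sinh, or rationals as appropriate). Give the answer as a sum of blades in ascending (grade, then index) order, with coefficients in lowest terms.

B^2 term by term: the squares give (21/5)^2*(e1 e2)^2 + (-12/5)^2*(e1 e3)^2 + (12/5)^2*(e1 e4)^2 + (8/5)^2*(e2 e3)^2 + (-8/5)^2*(e2 e4)^2 = 441/25*(-1) + 144/25*(+1) + 144/25*(+1) + 64/25*(+1) + 64/25*(+1) = -1 (each basis 2-blade squares to minus the product of its generators' squares); cross terms between blades sharing an index anticommute and cancel; the commuting (index-disjoint) pairs give grade-4 terms 2*c*c'*(blade product), which cancel blade by blade — e1 e2 e3 e4: -192/25 + 192/25 = 0 — confirming B is simple. So B^2 = -1.
B^2 = -1 — the series telescopes trigonometrically here: l = 1, alpha*l = -pi/3, so exp(alpha B) = cos(-pi/3) + (sin(-pi/3)/1)*B = 1/2 + (-sqrt(3)/2)*B.
Answer: 1/2 - 21*sqrt(3)/10*e1 e2 + 6*sqrt(3)/5*e1 e3 - 6*sqrt(3)/5*e1 e4 - 4*sqrt(3)/5*e2 e3 + 4*sqrt(3)/5*e2 e4


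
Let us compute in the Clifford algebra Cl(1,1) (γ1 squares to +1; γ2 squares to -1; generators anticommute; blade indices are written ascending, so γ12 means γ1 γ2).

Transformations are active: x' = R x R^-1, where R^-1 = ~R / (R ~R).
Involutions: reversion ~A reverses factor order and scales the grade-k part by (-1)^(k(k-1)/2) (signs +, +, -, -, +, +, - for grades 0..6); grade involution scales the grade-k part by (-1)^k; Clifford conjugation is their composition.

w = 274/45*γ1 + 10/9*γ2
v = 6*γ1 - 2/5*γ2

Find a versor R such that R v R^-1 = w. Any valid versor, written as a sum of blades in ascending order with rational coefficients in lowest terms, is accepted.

A norm check does it: q(v) = q(w) = 896/25, hence R = v + w = 544/45*γ1 + 32/45*γ2 realises the map — parallel part kept, (v - w)/2 negated, v carried to w.
Answer: 544/45*γ1 + 32/45*γ2


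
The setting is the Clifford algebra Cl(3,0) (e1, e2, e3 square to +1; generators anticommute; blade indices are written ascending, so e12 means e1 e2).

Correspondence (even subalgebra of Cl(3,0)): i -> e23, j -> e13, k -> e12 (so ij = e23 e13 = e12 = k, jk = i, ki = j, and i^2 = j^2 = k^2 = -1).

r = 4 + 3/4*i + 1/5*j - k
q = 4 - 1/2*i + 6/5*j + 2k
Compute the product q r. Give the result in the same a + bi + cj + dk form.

In blades: q = 4 + 2*e12 + 6/5*e13 - 1/2*e23, r = 4 - e12 + 1/5*e13 + 3/4*e23.
Distribute q over r term by term (generator squares from the signature, products reordered to ascending indices): (4)*r = 16 - 4*e12 + 4/5*e13 + 3*e23; (2*e12)*r = 2 + 8*e12 + 3/2*e13 - 2/5*e23; (6/5*e13)*r = -6/25 - 9/10*e12 + 24/5*e13 - 6/5*e23; (-1/2*e23)*r = 3/8 - 1/10*e12 - 1/2*e13 - 2*e23.
Sum: 3627/200 + 3*e12 + 33/5*e13 - 3/5*e23; translating back through the correspondence:
Answer: 3627/200 - 3/5*i + 33/5*j + 3k
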